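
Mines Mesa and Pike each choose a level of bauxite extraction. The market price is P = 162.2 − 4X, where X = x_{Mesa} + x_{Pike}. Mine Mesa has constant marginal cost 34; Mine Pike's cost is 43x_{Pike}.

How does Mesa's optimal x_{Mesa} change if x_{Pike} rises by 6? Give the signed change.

Mine Mesa's profit: π = x_{Mesa}(162.2 − 4(x_{Mesa} + x_{Pike})) − 34x_{Mesa}.
∂π/∂x_{Mesa} = 128.2 − 8x_{Mesa} − 4x_{Pike} = 0, so x_{Mesa} = 16.025 − 0.5x_{Pike}.
The reaction-function slope is −0.5, so a 6-unit rise in x_{Pike} moves x_{Mesa} by −0.5 × 6 = −3. Mesa's best response falls — the actions are strategic substitutes.

-3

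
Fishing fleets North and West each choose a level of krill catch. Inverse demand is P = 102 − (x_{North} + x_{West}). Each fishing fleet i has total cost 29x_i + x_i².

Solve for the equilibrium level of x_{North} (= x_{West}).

14.6

Fishing fleet North's profit: π = x_{North}(102 − (x_{North} + x_{West})) − 29x_{North} − x_{North}².
∂π/∂x_{North} = 73 − 4x_{North} − x_{West} = 0, so x_{North} = 18.25 − 0.25x_{West}.
By symmetry x_{West} = x_{North}; substituting into the reaction function, 1.25x_{North} = 18.25 and x_{North} = 14.6.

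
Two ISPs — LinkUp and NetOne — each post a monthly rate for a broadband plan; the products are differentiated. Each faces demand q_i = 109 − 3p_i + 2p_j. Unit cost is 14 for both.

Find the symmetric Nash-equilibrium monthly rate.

LinkUp's profit: π = (p_{LinkUp} − 14)(109 − 3p_{LinkUp} + 2p_{NetOne}).
∂π/∂p_{LinkUp} = 151 − 6p_{LinkUp} + 2p_{NetOne} = 0 ⇒ p_{LinkUp} = 151/6 + (1/3)p_{NetOne}.
Setting p_{LinkUp} = p_{NetOne} in the reaction function: p_{LinkUp} = 151/6 + (1/3)p_{LinkUp}, so p_{LinkUp} = (151/6) / (2/3) = 37.75.

37.75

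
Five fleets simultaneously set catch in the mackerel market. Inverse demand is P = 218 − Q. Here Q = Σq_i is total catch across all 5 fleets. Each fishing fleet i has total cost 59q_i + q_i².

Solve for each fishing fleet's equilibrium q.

19.875

A representative fishing fleet's profit is π_i = q_i(218 − Q) − 59q_i − q_i², with Q = q_i + Σ_{j≠i} q_j.
First-order condition: 159 − 4q_i − Σ_{j≠i} q_j = 0.
With identical fishing fleets, set every q_j = q: then 159 − 4q − 4q = 0, i.e. q = 159/8 = 19.875.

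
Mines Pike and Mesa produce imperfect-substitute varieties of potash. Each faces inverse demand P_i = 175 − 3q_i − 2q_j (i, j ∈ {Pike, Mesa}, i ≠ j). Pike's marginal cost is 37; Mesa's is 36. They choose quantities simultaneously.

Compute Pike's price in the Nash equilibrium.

88.5625

Mine Pike's profit: π = q_{Pike}(175 − 3q_{Pike} − 2q_{Mesa}) − 37q_{Pike}.
∂π/∂q_{Pike} = 138 − 6q_{Pike} − 2q_{Mesa} = 0 ⇒ q_{Pike} = 23 − (1/3)q_{Mesa}.
Similarly q_{Mesa} = 139/6 − (1/3)q_{Pike}.
Solving the two reaction functions simultaneously: (1 − (−1/3)(−1/3))q_{Pike} = 23 − (1/3)·(139/6), so (8/9)q_{Pike} = 275/18 and q_{Pike} = 17.1875.
Then q_{Mesa} = 139/6 − (1/3)·17.1875 = 17.4375.
P_{Pike} = 175 − 3·17.1875 − 2·17.4375 = 88.5625.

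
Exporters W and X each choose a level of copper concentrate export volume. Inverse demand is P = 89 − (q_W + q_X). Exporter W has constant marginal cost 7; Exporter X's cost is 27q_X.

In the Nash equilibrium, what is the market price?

Exporter W's profit: π = q_W(89 − (q_W + q_X)) − 7q_W.
∂π/∂q_W = 82 − 2q_W − q_X = 0, so q_W = 41 − 0.5q_X.
By the same steps for X: q_X = 31 − 0.5q_W.
Solving the two reaction functions simultaneously: (1 − (−0.5)(−0.5))q_W = 41 − 0.5·31, so 0.75q_W = 25.5 and q_W = 34.
Then q_X = 31 − 0.5·34 = 14.
Equilibrium price: P = 89 − 48 = 41.

41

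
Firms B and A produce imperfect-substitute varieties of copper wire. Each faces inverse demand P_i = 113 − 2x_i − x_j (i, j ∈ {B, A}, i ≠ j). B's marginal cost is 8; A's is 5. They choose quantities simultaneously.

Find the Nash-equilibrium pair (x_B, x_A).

Firm B's profit: π = x_B(113 − 2x_B − x_A) − 8x_B.
∂π/∂x_B = 105 − 4x_B − x_A = 0 ⇒ x_B = 26.25 − 0.25x_A.
Similarly x_A = 27 − 0.25x_B.
Solving the two reaction functions simultaneously: (1 − (−0.25)(−0.25))x_B = 26.25 − 0.25·27, so 0.9375x_B = 19.5 and x_B = 20.8.
Then x_A = 27 − 0.25·20.8 = 21.8.

20.8, 21.8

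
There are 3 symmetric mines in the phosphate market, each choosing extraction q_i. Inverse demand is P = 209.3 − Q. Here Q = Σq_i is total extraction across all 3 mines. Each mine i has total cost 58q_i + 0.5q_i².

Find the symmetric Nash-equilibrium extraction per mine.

30.26

A representative mine's profit is π_i = q_i(209.3 − Q) − 58q_i − 0.5q_i², with Q = q_i + Σ_{j≠i} q_j.
First-order condition: 151.3 − 3q_i − Σ_{j≠i} q_j = 0.
With identical mines, set every q_j = q: then 151.3 − 3q − 2q = 0, i.e. q = 151.3/5 = 30.26.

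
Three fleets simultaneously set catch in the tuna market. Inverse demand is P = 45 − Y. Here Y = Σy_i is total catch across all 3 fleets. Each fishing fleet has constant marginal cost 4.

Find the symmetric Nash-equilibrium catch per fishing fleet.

A representative fishing fleet's profit is π_i = y_i(45 − Y) − 4y_i, with Y = y_i + Σ_{j≠i} y_j.
First-order condition: 41 − 2y_i − Σ_{j≠i} y_j = 0.
Imposing symmetry (y_j = y for all j) turns Σ_{j≠i} y_j into 2y, so 41 = 4y and y = 10.25.

10.25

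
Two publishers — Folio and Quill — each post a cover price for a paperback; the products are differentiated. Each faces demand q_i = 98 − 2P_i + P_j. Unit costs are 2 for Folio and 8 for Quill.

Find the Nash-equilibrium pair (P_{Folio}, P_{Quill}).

Folio's profit: π = (P_{Folio} − 2)(98 − 2P_{Folio} + P_{Quill}).
∂π/∂P_{Folio} = 102 − 4P_{Folio} + P_{Quill} = 0 ⇒ P_{Folio} = 25.5 + 0.25P_{Quill}.
Similarly P_{Quill} = 28.5 + 0.25P_{Folio}.
Substituting the second reaction function into the first: P_{Folio} = 25.5 + 0.25(28.5 + 0.25P_{Folio}), which gives 0.9375P_{Folio} = 32.625 ⇒ P_{Folio} = 34.8.
Then P_{Quill} = 28.5 + 0.25·34.8 = 37.2.

34.8, 37.2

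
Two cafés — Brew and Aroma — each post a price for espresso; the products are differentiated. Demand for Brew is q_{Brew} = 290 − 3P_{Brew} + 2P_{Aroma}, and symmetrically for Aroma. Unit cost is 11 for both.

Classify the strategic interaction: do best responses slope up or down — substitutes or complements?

strategic complements

Brew's profit: π = (P_{Brew} − 11)(290 − 3P_{Brew} + 2P_{Aroma}).
∂π/∂P_{Brew} = 323 − 6P_{Brew} + 2P_{Aroma} = 0 ⇒ P_{Brew} = 323/6 + (1/3)P_{Aroma}.
The best-response slope dP_{Brew}/dP_{Aroma} = 1/3 > 0: the reaction function is upward-sloping, so the choices are strategic complements.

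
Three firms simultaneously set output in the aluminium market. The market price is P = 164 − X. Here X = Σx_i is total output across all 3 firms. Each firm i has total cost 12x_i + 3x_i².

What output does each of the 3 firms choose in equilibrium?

A representative firm's profit is π_i = x_i(164 − X) − 12x_i − 3x_i², with X = x_i + Σ_{j≠i} x_j.
First-order condition: 152 − 8x_i − Σ_{j≠i} x_j = 0.
Imposing symmetry (x_j = x for all j) turns Σ_{j≠i} x_j into 2x, so 152 = 10x and x = 15.2.

15.2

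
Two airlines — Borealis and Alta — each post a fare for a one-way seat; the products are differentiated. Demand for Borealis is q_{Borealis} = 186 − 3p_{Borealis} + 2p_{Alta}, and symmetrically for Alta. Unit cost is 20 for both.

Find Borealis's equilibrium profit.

Borealis's profit: π = (p_{Borealis} − 20)(186 − 3p_{Borealis} + 2p_{Alta}).
∂π/∂p_{Borealis} = 246 − 6p_{Borealis} + 2p_{Alta} = 0 ⇒ p_{Borealis} = 41 + (1/3)p_{Alta}.
The game is symmetric, so in equilibrium p_{Alta} = p_{Borealis}: the reaction function gives (2/3)p_{Borealis} = 41, hence p_{Borealis} = 61.5.
q_{Borealis} = 186 − 3·61.5 + 2·61.5 = 124.5.
Profit = (61.5 − 20)·124.5 = 5166.75.

5166.75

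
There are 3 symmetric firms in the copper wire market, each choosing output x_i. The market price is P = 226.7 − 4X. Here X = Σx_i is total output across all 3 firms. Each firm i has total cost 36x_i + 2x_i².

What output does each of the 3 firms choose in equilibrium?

A representative firm's profit is π_i = x_i(226.7 − 4X) − 36x_i − 2x_i², with X = x_i + Σ_{j≠i} x_j.
First-order condition: 190.7 − 12x_i − 4Σ_{j≠i} x_j = 0.
Imposing symmetry (x_j = x for all j) turns Σ_{j≠i} x_j into 2x, so 190.7 = 20x and x = 9.535.

9.535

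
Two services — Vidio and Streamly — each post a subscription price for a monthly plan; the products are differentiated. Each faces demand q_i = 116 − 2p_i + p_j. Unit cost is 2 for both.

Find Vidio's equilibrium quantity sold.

76

Vidio's profit: π = (p_{Vidio} − 2)(116 − 2p_{Vidio} + p_{Streamly}).
∂π/∂p_{Vidio} = 120 − 4p_{Vidio} + p_{Streamly} = 0 ⇒ p_{Vidio} = 30 + 0.25p_{Streamly}.
The game is symmetric, so in equilibrium p_{Streamly} = p_{Vidio}: the reaction function gives 0.75p_{Vidio} = 30, hence p_{Vidio} = 40.
q_{Vidio} = 116 − 2·40 + 40 = 76.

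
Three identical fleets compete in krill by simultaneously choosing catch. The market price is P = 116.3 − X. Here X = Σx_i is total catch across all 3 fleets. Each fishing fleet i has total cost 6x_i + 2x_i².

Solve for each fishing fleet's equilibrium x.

13.7875

A representative fishing fleet's profit is π_i = x_i(116.3 − X) − 6x_i − 2x_i², with X = x_i + Σ_{j≠i} x_j.
First-order condition: 110.3 − 6x_i − Σ_{j≠i} x_j = 0.
With identical fishing fleets, set every x_j = x: then 110.3 − 6x − 2x = 0, i.e. x = 110.3/8 = 13.7875.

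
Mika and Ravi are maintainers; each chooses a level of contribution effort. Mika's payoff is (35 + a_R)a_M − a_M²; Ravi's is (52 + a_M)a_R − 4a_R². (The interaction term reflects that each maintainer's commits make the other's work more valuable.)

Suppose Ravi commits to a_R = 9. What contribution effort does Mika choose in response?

22

Expanding Mika's payoff: 35a_M + a_Ra_M − a_M².
∂π/∂a_M = 35 + a_R − 2a_M = 0, so a_M = 17.5 + 0.5a_R.
At a_R = 9: a_M = 17.5 + 0.5·9 = 22.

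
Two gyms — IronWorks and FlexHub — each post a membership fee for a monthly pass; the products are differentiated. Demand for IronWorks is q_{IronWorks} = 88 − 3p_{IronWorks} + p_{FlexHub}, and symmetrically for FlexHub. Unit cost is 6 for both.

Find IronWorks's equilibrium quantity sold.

45.6

IronWorks's profit: π = (p_{IronWorks} − 6)(88 − 3p_{IronWorks} + p_{FlexHub}).
∂π/∂p_{IronWorks} = 106 − 6p_{IronWorks} + p_{FlexHub} = 0 ⇒ p_{IronWorks} = 53/3 + (1/6)p_{FlexHub}.
The game is symmetric, so in equilibrium p_{FlexHub} = p_{IronWorks}: the reaction function gives (5/6)p_{IronWorks} = 53/3, hence p_{IronWorks} = 21.2.
q_{IronWorks} = 88 − 3·21.2 + 21.2 = 45.6.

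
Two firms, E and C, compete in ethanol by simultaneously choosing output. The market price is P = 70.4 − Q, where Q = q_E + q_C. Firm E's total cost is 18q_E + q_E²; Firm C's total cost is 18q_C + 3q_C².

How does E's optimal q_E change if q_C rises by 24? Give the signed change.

Firm E's profit: π = q_E(70.4 − (q_E + q_C)) − 18q_E − q_E².
∂π/∂q_E = 52.4 − 4q_E − q_C = 0, so q_E = 13.1 − 0.25q_C.
The reaction-function slope is −0.25, so a 24-unit rise in q_C moves q_E by −0.25 × 24 = −6. E's best response falls — the actions are strategic substitutes.

-6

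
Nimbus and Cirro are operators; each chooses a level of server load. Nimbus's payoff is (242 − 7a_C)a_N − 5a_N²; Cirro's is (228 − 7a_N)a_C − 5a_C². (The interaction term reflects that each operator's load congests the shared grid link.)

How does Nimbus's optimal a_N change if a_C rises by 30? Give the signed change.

Expanding Nimbus's payoff: 242a_N − 7a_Ca_N − 5a_N².
∂π/∂a_N = 242 − 7a_C − 10a_N = 0, so a_N = 24.2 − 0.7a_C.
The reaction-function slope is −0.7, so a 30-unit rise in a_C moves a_N by −0.7 × 30 = −21. Nimbus's best response falls — the actions are strategic substitutes.

-21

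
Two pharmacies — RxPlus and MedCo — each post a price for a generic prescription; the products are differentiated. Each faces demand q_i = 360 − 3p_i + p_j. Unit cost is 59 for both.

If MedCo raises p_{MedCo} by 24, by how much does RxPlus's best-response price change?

4

RxPlus's profit: π = (p_{RxPlus} − 59)(360 − 3p_{RxPlus} + p_{MedCo}).
∂π/∂p_{RxPlus} = 537 − 6p_{RxPlus} + p_{MedCo} = 0 ⇒ p_{RxPlus} = 89.5 + (1/6)p_{MedCo}.
The reaction-function slope is 1/6, so a 24-unit rise in p_{MedCo} moves p_{RxPlus} by 1/6 × 24 = 4. RxPlus's best response rises — the actions are strategic complements.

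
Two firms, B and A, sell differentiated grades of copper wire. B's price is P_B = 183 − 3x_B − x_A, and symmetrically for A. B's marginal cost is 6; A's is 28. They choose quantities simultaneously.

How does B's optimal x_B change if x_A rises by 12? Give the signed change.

-2

Firm B's profit: π = x_B(183 − 3x_B − x_A) − 6x_B.
∂π/∂x_B = 177 − 6x_B − x_A = 0 ⇒ x_B = 29.5 − (1/6)x_A.
The reaction-function slope is −1/6, so a 12-unit rise in x_A moves x_B by −1/6 × 12 = −2. B's best response falls — the actions are strategic substitutes.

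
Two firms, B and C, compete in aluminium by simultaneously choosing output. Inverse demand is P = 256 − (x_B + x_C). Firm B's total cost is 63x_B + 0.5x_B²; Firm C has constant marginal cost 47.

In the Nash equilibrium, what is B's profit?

Firm B's profit: π = x_B(256 − (x_B + x_C)) − 63x_B − 0.5x_B².
∂π/∂x_B = 193 − 3x_B − x_C = 0, so x_B = 193/3 − (1/3)x_C.
For C: ∂π/∂x_C = 209 − 2x_C − x_B = 0 ⇒ x_C = 104.5 − 0.5x_B.
Solving the two reaction functions simultaneously: (1 − (−1/3)(−0.5))x_B = 193/3 − (1/3)·104.5, so (5/6)x_B = 29.5 and x_B = 35.4.
Then x_C = 104.5 − 0.5·35.4 = 86.8.
Price P = 256 − 122.2 = 133.8.
B's profit: (133.8 − 63)·35.4 − 0.5(35.4)² = 1879.74.

1879.74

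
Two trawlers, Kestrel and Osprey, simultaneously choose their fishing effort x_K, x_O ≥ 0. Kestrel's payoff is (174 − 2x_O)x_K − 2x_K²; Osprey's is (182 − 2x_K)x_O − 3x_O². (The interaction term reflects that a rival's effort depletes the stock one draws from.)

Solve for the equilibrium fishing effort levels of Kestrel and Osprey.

34, 19

Expanding Kestrel's payoff: 174x_K − 2x_Ox_K − 2x_K².
∂π/∂x_K = 174 − 2x_O − 4x_K = 0, so x_K = 43.5 − 0.5x_O.
Likewise for Osprey: x_O = 91/3 − (1/3)x_K.
Substituting the second reaction function into the first: x_K = 43.5 − 0.5(91/3 − (1/3)x_K), which gives (5/6)x_K = 85/3 ⇒ x_K = 34.
Then x_O = 91/3 − (1/3)·34 = 19.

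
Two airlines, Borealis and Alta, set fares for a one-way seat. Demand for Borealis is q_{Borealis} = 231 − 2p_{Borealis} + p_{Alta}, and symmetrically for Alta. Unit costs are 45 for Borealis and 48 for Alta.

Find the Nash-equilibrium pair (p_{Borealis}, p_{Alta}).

107.4, 108.6

Borealis's profit: π = (p_{Borealis} − 45)(231 − 2p_{Borealis} + p_{Alta}).
∂π/∂p_{Borealis} = 321 − 4p_{Borealis} + p_{Alta} = 0 ⇒ p_{Borealis} = 80.25 + 0.25p_{Alta}.
Similarly p_{Alta} = 81.75 + 0.25p_{Borealis}.
Plugging p_{Alta} into Borealis's best response: p_{Borealis} = 80.25 + 0.25(81.75 + 0.25p_{Borealis}) ⇒ 0.9375p_{Borealis} = 100.6875, so p_{Borealis} = 107.4.
Then p_{Alta} = 81.75 + 0.25·107.4 = 108.6.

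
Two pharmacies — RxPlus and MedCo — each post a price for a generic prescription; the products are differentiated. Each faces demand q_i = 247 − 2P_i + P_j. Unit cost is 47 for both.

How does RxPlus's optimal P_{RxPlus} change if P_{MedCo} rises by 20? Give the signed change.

RxPlus's profit: π = (P_{RxPlus} − 47)(247 − 2P_{RxPlus} + P_{MedCo}).
∂π/∂P_{RxPlus} = 341 − 4P_{RxPlus} + P_{MedCo} = 0 ⇒ P_{RxPlus} = 85.25 + 0.25P_{MedCo}.
The reaction-function slope is 0.25, so a 20-unit rise in P_{MedCo} moves P_{RxPlus} by 0.25 × 20 = 5. RxPlus's best response rises — the actions are strategic complements.

5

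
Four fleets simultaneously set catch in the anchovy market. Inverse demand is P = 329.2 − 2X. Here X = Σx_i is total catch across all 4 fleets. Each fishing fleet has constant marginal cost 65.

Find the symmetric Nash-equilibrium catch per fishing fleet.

26.42

A representative fishing fleet's profit is π_i = x_i(329.2 − 2X) − 65x_i, with X = x_i + Σ_{j≠i} x_j.
First-order condition: 264.2 − 4x_i − 2Σ_{j≠i} x_j = 0.
In a symmetric equilibrium every fishing fleet chooses the same x, so Σ_{j≠i} x_j = 3x. The condition becomes 264.2 − 10x = 0, giving x = 264.2/10 = 26.42.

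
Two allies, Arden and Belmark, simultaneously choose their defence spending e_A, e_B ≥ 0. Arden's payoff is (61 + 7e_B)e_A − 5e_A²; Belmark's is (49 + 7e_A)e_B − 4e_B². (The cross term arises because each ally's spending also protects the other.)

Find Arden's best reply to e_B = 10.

13.1

Expanding Arden's payoff: 61e_A + 7e_Be_A − 5e_A².
∂π/∂e_A = 61 + 7e_B − 10e_A = 0, so e_A = 6.1 + 0.7e_B.
At e_B = 10: e_A = 6.1 + 0.7·10 = 13.1.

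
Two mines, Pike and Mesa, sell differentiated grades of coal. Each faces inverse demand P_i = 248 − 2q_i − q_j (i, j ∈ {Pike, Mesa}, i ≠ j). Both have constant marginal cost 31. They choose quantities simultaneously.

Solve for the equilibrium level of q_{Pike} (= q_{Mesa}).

43.4

Mine Pike's profit: π = q_{Pike}(248 − 2q_{Pike} − q_{Mesa}) − 31q_{Pike}.
∂π/∂q_{Pike} = 217 − 4q_{Pike} − q_{Mesa} = 0 ⇒ q_{Pike} = 54.25 − 0.25q_{Mesa}.
Setting q_{Pike} = q_{Mesa} in the reaction function: q_{Pike} = 54.25 − 0.25q_{Pike}, so q_{Pike} = 54.25 / 1.25 = 43.4.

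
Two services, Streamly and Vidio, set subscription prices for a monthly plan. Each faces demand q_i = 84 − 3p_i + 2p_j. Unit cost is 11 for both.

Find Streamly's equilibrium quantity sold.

Streamly's profit: π = (p_{Streamly} − 11)(84 − 3p_{Streamly} + 2p_{Vidio}).
∂π/∂p_{Streamly} = 117 − 6p_{Streamly} + 2p_{Vidio} = 0 ⇒ p_{Streamly} = 19.5 + (1/3)p_{Vidio}.
Setting p_{Streamly} = p_{Vidio} in the reaction function: p_{Streamly} = 19.5 + (1/3)p_{Streamly}, so p_{Streamly} = 19.5 / (2/3) = 29.25.
q_{Streamly} = 84 − 3·29.25 + 2·29.25 = 54.75.

54.75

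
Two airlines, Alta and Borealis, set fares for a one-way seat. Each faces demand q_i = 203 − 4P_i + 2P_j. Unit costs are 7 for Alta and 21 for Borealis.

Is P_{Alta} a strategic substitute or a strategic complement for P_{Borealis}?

strategic complements

Alta's profit: π = (P_{Alta} − 7)(203 − 4P_{Alta} + 2P_{Borealis}).
∂π/∂P_{Alta} = 231 − 8P_{Alta} + 2P_{Borealis} = 0 ⇒ P_{Alta} = 28.875 + 0.25P_{Borealis}.
The best-response slope dP_{Alta}/dP_{Borealis} = 0.25 > 0: the reaction function is upward-sloping, so the choices are strategic complements.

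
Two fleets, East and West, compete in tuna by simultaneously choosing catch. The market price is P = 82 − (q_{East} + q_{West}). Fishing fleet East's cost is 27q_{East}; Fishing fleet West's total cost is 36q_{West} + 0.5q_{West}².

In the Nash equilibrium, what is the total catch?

31.2

Fishing fleet East's profit: π = q_{East}(82 − (q_{East} + q_{West})) − 27q_{East}.
∂π/∂q_{East} = 55 − 2q_{East} − q_{West} = 0, so q_{East} = 27.5 − 0.5q_{West}.
For West: ∂π/∂q_{West} = 46 − 3q_{West} − q_{East} = 0 ⇒ q_{West} = 46/3 − (1/3)q_{East}.
Solving the two reaction functions simultaneously: (1 − (−0.5)(−1/3))q_{East} = 27.5 − 0.5·(46/3), so (5/6)q_{East} = 119/6 and q_{East} = 23.8.
Then q_{West} = 46/3 − (1/3)·23.8 = 7.4.
Total catch: 23.8 + 7.4 = 31.2.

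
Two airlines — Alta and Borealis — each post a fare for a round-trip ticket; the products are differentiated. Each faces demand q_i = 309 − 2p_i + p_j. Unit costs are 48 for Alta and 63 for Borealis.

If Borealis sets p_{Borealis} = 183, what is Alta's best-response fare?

147

Alta's profit: π = (p_{Alta} − 48)(309 − 2p_{Alta} + p_{Borealis}).
∂π/∂p_{Alta} = 405 − 4p_{Alta} + p_{Borealis} = 0 ⇒ p_{Alta} = 101.25 + 0.25p_{Borealis}.
At p_{Borealis} = 183: p_{Alta} = 101.25 + 0.25·183 = 147.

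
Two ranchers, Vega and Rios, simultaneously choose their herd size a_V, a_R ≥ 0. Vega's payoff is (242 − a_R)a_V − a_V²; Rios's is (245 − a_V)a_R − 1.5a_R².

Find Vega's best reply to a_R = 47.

Expanding Vega's payoff: 242a_V − a_Ra_V − a_V².
∂π/∂a_V = 242 − a_R − 2a_V = 0, so a_V = 121 − 0.5a_R.
At a_R = 47: a_V = 121 − 0.5·47 = 97.5.

97.5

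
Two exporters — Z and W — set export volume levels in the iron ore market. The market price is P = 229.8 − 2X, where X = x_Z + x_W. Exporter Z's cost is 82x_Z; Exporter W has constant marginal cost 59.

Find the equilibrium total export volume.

Exporter Z's profit: π = x_Z(229.8 − 2(x_Z + x_W)) − 82x_Z.
∂π/∂x_Z = 147.8 − 4x_Z − 2x_W = 0, so x_Z = 36.95 − 0.5x_W.
By the same steps for W: x_W = 42.7 − 0.5x_Z.
Substituting the second reaction function into the first: x_Z = 36.95 − 0.5(42.7 − 0.5x_Z), which gives 0.75x_Z = 15.6 ⇒ x_Z = 20.8.
Then x_W = 42.7 − 0.5·20.8 = 32.3.
Total export volume: 20.8 + 32.3 = 53.1.

53.1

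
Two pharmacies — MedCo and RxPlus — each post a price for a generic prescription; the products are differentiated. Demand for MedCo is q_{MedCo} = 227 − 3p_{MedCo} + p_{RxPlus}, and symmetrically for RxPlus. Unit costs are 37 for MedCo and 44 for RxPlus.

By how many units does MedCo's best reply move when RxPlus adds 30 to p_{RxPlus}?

MedCo's profit: π = (p_{MedCo} − 37)(227 − 3p_{MedCo} + p_{RxPlus}).
∂π/∂p_{MedCo} = 338 − 6p_{MedCo} + p_{RxPlus} = 0 ⇒ p_{MedCo} = 169/3 + (1/6)p_{RxPlus}.
The reaction-function slope is 1/6, so a 30-unit rise in p_{RxPlus} moves p_{MedCo} by 1/6 × 30 = 5. MedCo's best response rises — the actions are strategic complements.

5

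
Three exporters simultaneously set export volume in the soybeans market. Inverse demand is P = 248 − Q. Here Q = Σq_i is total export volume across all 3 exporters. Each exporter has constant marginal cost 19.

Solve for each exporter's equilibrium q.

A representative exporter's profit is π_i = q_i(248 − Q) − 19q_i, with Q = q_i + Σ_{j≠i} q_j.
First-order condition: 229 − 2q_i − Σ_{j≠i} q_j = 0.
In a symmetric equilibrium every exporter chooses the same q, so Σ_{j≠i} q_j = 2q. The condition becomes 229 − 4q = 0, giving q = 229/4 = 57.25.

57.25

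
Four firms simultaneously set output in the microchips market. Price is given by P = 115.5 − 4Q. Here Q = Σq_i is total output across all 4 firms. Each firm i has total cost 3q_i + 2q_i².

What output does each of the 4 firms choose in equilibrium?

A representative firm's profit is π_i = q_i(115.5 − 4Q) − 3q_i − 2q_i², with Q = q_i + Σ_{j≠i} q_j.
First-order condition: 112.5 − 12q_i − 4Σ_{j≠i} q_j = 0.
With identical firms, set every q_j = q: then 112.5 − 12q − 12q = 0, i.e. q = 112.5/24 = 4.6875.

4.6875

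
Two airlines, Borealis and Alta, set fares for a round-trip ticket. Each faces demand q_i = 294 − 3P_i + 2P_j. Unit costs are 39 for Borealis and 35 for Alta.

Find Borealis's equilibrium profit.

11907

Borealis's profit: π = (P_{Borealis} − 39)(294 − 3P_{Borealis} + 2P_{Alta}).
∂π/∂P_{Borealis} = 411 − 6P_{Borealis} + 2P_{Alta} = 0 ⇒ P_{Borealis} = 68.5 + (1/3)P_{Alta}.
Similarly P_{Alta} = 66.5 + (1/3)P_{Borealis}.
Solving the two reaction functions simultaneously: (1 − (1/3)(1/3))P_{Borealis} = 68.5 + (1/3)·66.5, so (8/9)P_{Borealis} = 272/3 and P_{Borealis} = 102.
Then P_{Alta} = 66.5 + (1/3)·102 = 100.5.
q_{Borealis} = 294 − 3·102 + 2·100.5 = 189.
Profit = (102 − 39)·189 = 11907.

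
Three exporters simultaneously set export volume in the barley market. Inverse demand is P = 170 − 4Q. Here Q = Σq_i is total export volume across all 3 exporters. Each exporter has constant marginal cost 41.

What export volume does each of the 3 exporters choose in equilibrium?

A representative exporter's profit is π_i = q_i(170 − 4Q) − 41q_i, with Q = q_i + Σ_{j≠i} q_j.
First-order condition: 129 − 8q_i − 4Σ_{j≠i} q_j = 0.
Imposing symmetry (q_j = q for all j) turns Σ_{j≠i} q_j into 2q, so 129 = 16q and q = 8.0625.

8.0625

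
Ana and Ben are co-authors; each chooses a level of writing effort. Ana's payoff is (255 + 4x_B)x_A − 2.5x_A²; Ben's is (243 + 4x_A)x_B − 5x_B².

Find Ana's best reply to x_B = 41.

Expanding Ana's payoff: 255x_A + 4x_Bx_A − 2.5x_A².
∂π/∂x_A = 255 + 4x_B − 5x_A = 0, so x_A = 51 + 0.8x_B.
At x_B = 41: x_A = 51 + 0.8·41 = 83.8.

83.8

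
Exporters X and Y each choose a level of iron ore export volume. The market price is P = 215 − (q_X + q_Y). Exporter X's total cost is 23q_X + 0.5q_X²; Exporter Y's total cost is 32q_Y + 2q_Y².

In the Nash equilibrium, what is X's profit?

4873.5

Exporter X's profit: π = q_X(215 − (q_X + q_Y)) − 23q_X − 0.5q_X².
∂π/∂q_X = 192 − 3q_X − q_Y = 0, so q_X = 64 − (1/3)q_Y.
For Y: ∂π/∂q_Y = 183 − 6q_Y − q_X = 0 ⇒ q_Y = 30.5 − (1/6)q_X.
Plugging q_Y into X's best response: q_X = 64 − (1/3)(30.5 − (1/6)q_X) ⇒ (17/18)q_X = 323/6, so q_X = 57.
Then q_Y = 30.5 − (1/6)·57 = 21.
Price P = 215 − 78 = 137.
X's profit: (137 − 23)·57 − 0.5(57)² = 4873.5.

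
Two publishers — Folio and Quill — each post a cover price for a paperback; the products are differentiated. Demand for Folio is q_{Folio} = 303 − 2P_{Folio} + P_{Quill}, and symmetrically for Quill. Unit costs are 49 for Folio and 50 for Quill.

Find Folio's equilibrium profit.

Folio's profit: π = (P_{Folio} − 49)(303 − 2P_{Folio} + P_{Quill}).
∂π/∂P_{Folio} = 401 − 4P_{Folio} + P_{Quill} = 0 ⇒ P_{Folio} = 100.25 + 0.25P_{Quill}.
Similarly P_{Quill} = 100.75 + 0.25P_{Folio}.
Plugging P_{Quill} into Folio's best response: P_{Folio} = 100.25 + 0.25(100.75 + 0.25P_{Folio}) ⇒ 0.9375P_{Folio} = 125.4375, so P_{Folio} = 133.8.
Then P_{Quill} = 100.75 + 0.25·133.8 = 134.2.
q_{Folio} = 303 − 2·133.8 + 134.2 = 169.6.
Profit = (133.8 − 49)·169.6 = 14382.08.

14382.08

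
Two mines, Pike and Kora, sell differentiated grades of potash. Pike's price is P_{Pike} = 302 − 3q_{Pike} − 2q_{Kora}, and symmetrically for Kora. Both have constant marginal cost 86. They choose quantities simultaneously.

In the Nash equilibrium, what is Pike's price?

Mine Pike's profit: π = q_{Pike}(302 − 3q_{Pike} − 2q_{Kora}) − 86q_{Pike}.
∂π/∂q_{Pike} = 216 − 6q_{Pike} − 2q_{Kora} = 0 ⇒ q_{Pike} = 36 − (1/3)q_{Kora}.
The game is symmetric, so in equilibrium q_{Kora} = q_{Pike}: the reaction function gives (4/3)q_{Pike} = 36, hence q_{Pike} = 27.
P_{Pike} = 302 − 3·27 − 2·27 = 167.

167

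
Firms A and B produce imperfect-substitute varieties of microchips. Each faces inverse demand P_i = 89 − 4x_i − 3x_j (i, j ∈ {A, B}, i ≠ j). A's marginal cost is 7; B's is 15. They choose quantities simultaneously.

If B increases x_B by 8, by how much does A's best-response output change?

-3

Firm A's profit: π = x_A(89 − 4x_A − 3x_B) − 7x_A.
∂π/∂x_A = 82 − 8x_A − 3x_B = 0 ⇒ x_A = 10.25 − 0.375x_B.
The reaction-function slope is −0.375, so an 8-unit rise in x_B moves x_A by −0.375 × 8 = −3. A's best response falls — the actions are strategic substitutes.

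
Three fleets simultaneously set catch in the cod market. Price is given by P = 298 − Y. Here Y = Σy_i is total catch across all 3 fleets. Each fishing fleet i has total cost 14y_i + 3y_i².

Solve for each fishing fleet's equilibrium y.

28.4

A representative fishing fleet's profit is π_i = y_i(298 − Y) − 14y_i − 3y_i², with Y = y_i + Σ_{j≠i} y_j.
First-order condition: 284 − 8y_i − Σ_{j≠i} y_j = 0.
With identical fishing fleets, set every y_j = y: then 284 − 8y − 2y = 0, i.e. y = 284/10 = 28.4.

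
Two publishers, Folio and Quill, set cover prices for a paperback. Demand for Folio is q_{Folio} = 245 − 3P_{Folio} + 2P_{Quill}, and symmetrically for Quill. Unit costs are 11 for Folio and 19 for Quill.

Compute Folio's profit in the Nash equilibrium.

Folio's profit: π = (P_{Folio} − 11)(245 − 3P_{Folio} + 2P_{Quill}).
∂π/∂P_{Folio} = 278 − 6P_{Folio} + 2P_{Quill} = 0 ⇒ P_{Folio} = 139/3 + (1/3)P_{Quill}.
Similarly P_{Quill} = 151/3 + (1/3)P_{Folio}.
Substituting the second reaction function into the first: P_{Folio} = 139/3 + (1/3)(151/3 + (1/3)P_{Folio}), which gives (8/9)P_{Folio} = 568/9 ⇒ P_{Folio} = 71.
Then P_{Quill} = 151/3 + (1/3)·71 = 74.
q_{Folio} = 245 − 3·71 + 2·74 = 180.
Profit = (71 − 11)·180 = 10800.

10800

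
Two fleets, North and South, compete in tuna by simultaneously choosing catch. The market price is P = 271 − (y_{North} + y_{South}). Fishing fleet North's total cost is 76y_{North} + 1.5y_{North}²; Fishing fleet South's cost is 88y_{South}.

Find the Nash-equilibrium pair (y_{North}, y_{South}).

Fishing fleet North's profit: π = y_{North}(271 − (y_{North} + y_{South})) − 76y_{North} − 1.5y_{North}².
∂π/∂y_{North} = 195 − 5y_{North} − y_{South} = 0, so y_{North} = 39 − 0.2y_{South}.
For South: ∂π/∂y_{South} = 183 − 2y_{South} − y_{North} = 0 ⇒ y_{South} = 91.5 − 0.5y_{North}.
Solving the two reaction functions simultaneously: (1 − (−0.2)(−0.5))y_{North} = 39 − 0.2·91.5, so 0.9y_{North} = 20.7 and y_{North} = 23.
Then y_{South} = 91.5 − 0.5·23 = 80.

23, 80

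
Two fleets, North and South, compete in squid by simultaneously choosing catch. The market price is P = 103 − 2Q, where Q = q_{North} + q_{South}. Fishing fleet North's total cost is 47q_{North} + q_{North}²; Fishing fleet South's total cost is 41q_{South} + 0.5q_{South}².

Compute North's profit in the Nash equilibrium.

Fishing fleet North's profit: π = q_{North}(103 − 2(q_{North} + q_{South})) − 47q_{North} − q_{North}².
∂π/∂q_{North} = 56 − 6q_{North} − 2q_{South} = 0, so q_{North} = 28/3 − (1/3)q_{South}.
For South: ∂π/∂q_{South} = 62 − 5q_{South} − 2q_{North} = 0 ⇒ q_{South} = 12.4 − 0.4q_{North}.
Solving the two reaction functions simultaneously: (1 − (−1/3)(−0.4))q_{North} = 28/3 − (1/3)·12.4, so (13/15)q_{North} = 5.2 and q_{North} = 6.
Then q_{South} = 12.4 − 0.4·6 = 10.
Price P = 103 − 2·16 = 71.
North's profit: (71 − 47)·6 − (6)² = 108.

108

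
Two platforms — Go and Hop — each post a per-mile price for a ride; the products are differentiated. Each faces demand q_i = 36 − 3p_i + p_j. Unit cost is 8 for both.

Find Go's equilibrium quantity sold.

12

Go's profit: π = (p_{Go} − 8)(36 − 3p_{Go} + p_{Hop}).
∂π/∂p_{Go} = 60 − 6p_{Go} + p_{Hop} = 0 ⇒ p_{Go} = 10 + (1/6)p_{Hop}.
Setting p_{Go} = p_{Hop} in the reaction function: p_{Go} = 10 + (1/6)p_{Go}, so p_{Go} = 10 / (5/6) = 12.
q_{Go} = 36 − 3·12 + 12 = 12.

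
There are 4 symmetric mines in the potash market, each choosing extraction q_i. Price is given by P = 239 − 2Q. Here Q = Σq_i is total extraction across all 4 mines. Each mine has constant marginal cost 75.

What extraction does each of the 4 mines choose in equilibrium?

16.4

A representative mine's profit is π_i = q_i(239 − 2Q) − 75q_i, with Q = q_i + Σ_{j≠i} q_j.
First-order condition: 164 − 4q_i − 2Σ_{j≠i} q_j = 0.
Imposing symmetry (q_j = q for all j) turns Σ_{j≠i} q_j into 3q, so 164 = 10q and q = 16.4.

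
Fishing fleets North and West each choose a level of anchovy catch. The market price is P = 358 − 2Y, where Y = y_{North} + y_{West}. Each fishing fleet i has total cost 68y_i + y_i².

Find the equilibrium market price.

213

Fishing fleet North's profit: π = y_{North}(358 − 2(y_{North} + y_{West})) − 68y_{North} − y_{North}².
∂π/∂y_{North} = 290 − 6y_{North} − 2y_{West} = 0, so y_{North} = 145/3 − (1/3)y_{West}.
The game is symmetric, so in equilibrium y_{West} = y_{North}: the reaction function gives (4/3)y_{North} = 145/3, hence y_{North} = 36.25.
Equilibrium price: P = 358 − 2·72.5 = 213.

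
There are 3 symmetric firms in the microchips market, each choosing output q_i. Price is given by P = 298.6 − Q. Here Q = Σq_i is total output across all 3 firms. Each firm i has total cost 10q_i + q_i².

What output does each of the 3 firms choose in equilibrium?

48.1

A representative firm's profit is π_i = q_i(298.6 − Q) − 10q_i − q_i², with Q = q_i + Σ_{j≠i} q_j.
First-order condition: 288.6 − 4q_i − Σ_{j≠i} q_j = 0.
With identical firms, set every q_j = q: then 288.6 − 4q − 2q = 0, i.e. q = 288.6/6 = 48.1.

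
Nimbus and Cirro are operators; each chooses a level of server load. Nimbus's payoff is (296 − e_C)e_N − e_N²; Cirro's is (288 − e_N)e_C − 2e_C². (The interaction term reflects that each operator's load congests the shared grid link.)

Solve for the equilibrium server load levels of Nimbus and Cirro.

128, 40

Expanding Nimbus's payoff: 296e_N − e_Ce_N − e_N².
∂π/∂e_N = 296 − e_C − 2e_N = 0, so e_N = 148 − 0.5e_C.
Likewise for Cirro: e_C = 72 − 0.25e_N.
Solving the two reaction functions simultaneously: (1 − (−0.5)(−0.25))e_N = 148 − 0.5·72, so 0.875e_N = 112 and e_N = 128.
Then e_C = 72 − 0.25·128 = 40.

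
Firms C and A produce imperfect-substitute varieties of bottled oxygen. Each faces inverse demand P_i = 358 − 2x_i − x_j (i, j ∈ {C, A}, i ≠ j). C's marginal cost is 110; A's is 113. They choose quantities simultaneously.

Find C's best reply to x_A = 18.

57.5

Firm C's profit: π = x_C(358 − 2x_C − x_A) − 110x_C.
∂π/∂x_C = 248 − 4x_C − x_A = 0 ⇒ x_C = 62 − 0.25x_A.
At x_A = 18: x_C = 62 − 0.25·18 = 57.5.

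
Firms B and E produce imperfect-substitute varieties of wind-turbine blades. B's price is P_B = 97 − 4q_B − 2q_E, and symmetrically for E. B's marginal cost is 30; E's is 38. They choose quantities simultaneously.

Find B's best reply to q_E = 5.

7.125

Firm B's profit: π = q_B(97 − 4q_B − 2q_E) − 30q_B.
∂π/∂q_B = 67 − 8q_B − 2q_E = 0 ⇒ q_B = 8.375 − 0.25q_E.
At q_E = 5: q_B = 8.375 − 0.25·5 = 7.125.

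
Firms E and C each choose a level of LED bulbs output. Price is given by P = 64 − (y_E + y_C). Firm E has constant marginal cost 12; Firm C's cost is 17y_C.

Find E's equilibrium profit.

Firm E's profit: π = y_E(64 − (y_E + y_C)) − 12y_E.
∂π/∂y_E = 52 − 2y_E − y_C = 0, so y_E = 26 − 0.5y_C.
By the same steps for C: y_C = 23.5 − 0.5y_E.
Solving the two reaction functions simultaneously: (1 − (−0.5)(−0.5))y_E = 26 − 0.5·23.5, so 0.75y_E = 14.25 and y_E = 19.
Then y_C = 23.5 − 0.5·19 = 14.
Price P = 64 − 33 = 31.
E's profit: (31 − 12)·19 = 361.

361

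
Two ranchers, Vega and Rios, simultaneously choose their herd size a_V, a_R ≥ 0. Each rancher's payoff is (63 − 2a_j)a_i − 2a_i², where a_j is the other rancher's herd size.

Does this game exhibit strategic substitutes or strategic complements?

strategic substitutes

Vega's payoff is (63 − 2a_R)a_V − 2a_V².
∂π/∂a_V = 63 − 2a_R − 4a_V = 0, so a_V = 15.75 − 0.5a_R.
The best-response slope da_V/da_R = −0.5 < 0: the reaction function is downward-sloping, so the choices are strategic substitutes.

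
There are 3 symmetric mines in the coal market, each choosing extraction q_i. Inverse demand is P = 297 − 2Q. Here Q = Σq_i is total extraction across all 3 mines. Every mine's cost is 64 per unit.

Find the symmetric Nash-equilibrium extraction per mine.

A representative mine's profit is π_i = q_i(297 − 2Q) − 64q_i, with Q = q_i + Σ_{j≠i} q_j.
First-order condition: 233 − 4q_i − 2Σ_{j≠i} q_j = 0.
In a symmetric equilibrium every mine chooses the same q, so Σ_{j≠i} q_j = 2q. The condition becomes 233 − 8q = 0, giving q = 233/8 = 29.125.

29.125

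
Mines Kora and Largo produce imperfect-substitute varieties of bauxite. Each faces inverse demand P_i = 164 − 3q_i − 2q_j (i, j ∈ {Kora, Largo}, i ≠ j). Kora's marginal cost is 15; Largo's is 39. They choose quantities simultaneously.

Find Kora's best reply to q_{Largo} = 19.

Mine Kora's profit: π = q_{Kora}(164 − 3q_{Kora} − 2q_{Largo}) − 15q_{Kora}.
∂π/∂q_{Kora} = 149 − 6q_{Kora} − 2q_{Largo} = 0 ⇒ q_{Kora} = 149/6 − (1/3)q_{Largo}.
At q_{Largo} = 19: q_{Kora} = 149/6 − (1/3)·19 = 18.5.

18.5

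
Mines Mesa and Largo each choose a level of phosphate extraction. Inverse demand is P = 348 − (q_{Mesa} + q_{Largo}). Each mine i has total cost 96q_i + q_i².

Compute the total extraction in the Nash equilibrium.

100.8

Mine Mesa's profit: π = q_{Mesa}(348 − (q_{Mesa} + q_{Largo})) − 96q_{Mesa} − q_{Mesa}².
∂π/∂q_{Mesa} = 252 − 4q_{Mesa} − q_{Largo} = 0, so q_{Mesa} = 63 − 0.25q_{Largo}.
Setting q_{Mesa} = q_{Largo} in the reaction function: q_{Mesa} = 63 − 0.25q_{Mesa}, so q_{Mesa} = 63 / 1.25 = 50.4.
Total extraction: 50.4 + 50.4 = 100.8.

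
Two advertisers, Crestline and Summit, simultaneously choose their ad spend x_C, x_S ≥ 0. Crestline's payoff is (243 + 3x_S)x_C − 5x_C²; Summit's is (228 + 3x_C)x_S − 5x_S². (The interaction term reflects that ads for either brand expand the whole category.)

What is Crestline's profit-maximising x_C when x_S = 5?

25.8

Expanding Crestline's payoff: 243x_C + 3x_Sx_C − 5x_C².
∂π/∂x_C = 243 + 3x_S − 10x_C = 0, so x_C = 24.3 + 0.3x_S.
At x_S = 5: x_C = 24.3 + 0.3·5 = 25.8.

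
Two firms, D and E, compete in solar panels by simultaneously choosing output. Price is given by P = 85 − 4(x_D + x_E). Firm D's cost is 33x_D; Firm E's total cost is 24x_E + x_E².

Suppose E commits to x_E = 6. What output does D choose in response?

Firm D's profit: π = x_D(85 − 4(x_D + x_E)) − 33x_D.
∂π/∂x_D = 52 − 8x_D − 4x_E = 0, so x_D = 6.5 − 0.5x_E.
At x_E = 6: x_D = 6.5 − 0.5·6 = 3.5.

3.5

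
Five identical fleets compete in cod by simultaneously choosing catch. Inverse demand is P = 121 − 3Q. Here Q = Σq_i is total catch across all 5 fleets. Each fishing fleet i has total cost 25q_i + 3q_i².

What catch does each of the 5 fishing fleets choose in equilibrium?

A representative fishing fleet's profit is π_i = q_i(121 − 3Q) − 25q_i − 3q_i², with Q = q_i + Σ_{j≠i} q_j.
First-order condition: 96 − 12q_i − 3Σ_{j≠i} q_j = 0.
In a symmetric equilibrium every fishing fleet chooses the same q, so Σ_{j≠i} q_j = 4q. The condition becomes 96 − 24q = 0, giving q = 96/24 = 4.

4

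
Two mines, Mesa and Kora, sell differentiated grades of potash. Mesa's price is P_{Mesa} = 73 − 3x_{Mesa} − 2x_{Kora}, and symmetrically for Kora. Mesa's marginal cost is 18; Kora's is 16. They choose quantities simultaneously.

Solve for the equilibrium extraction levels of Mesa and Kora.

Mine Mesa's profit: π = x_{Mesa}(73 − 3x_{Mesa} − 2x_{Kora}) − 18x_{Mesa}.
∂π/∂x_{Mesa} = 55 − 6x_{Mesa} − 2x_{Kora} = 0 ⇒ x_{Mesa} = 55/6 − (1/3)x_{Kora}.
Similarly x_{Kora} = 9.5 − (1/3)x_{Mesa}.
Substituting the second reaction function into the first: x_{Mesa} = 55/6 − (1/3)(9.5 − (1/3)x_{Mesa}), which gives (8/9)x_{Mesa} = 6 ⇒ x_{Mesa} = 6.75.
Then x_{Kora} = 9.5 − (1/3)·6.75 = 7.25.

6.75, 7.25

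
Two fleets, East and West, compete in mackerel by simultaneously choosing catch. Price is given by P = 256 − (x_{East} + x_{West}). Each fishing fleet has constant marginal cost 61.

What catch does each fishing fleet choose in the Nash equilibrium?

65

Fishing fleet East's profit: π = x_{East}(256 − (x_{East} + x_{West})) − 61x_{East}.
∂π/∂x_{East} = 195 − 2x_{East} − x_{West} = 0, so x_{East} = 97.5 − 0.5x_{West}.
The game is symmetric, so in equilibrium x_{West} = x_{East}: the reaction function gives 1.5x_{East} = 97.5, hence x_{East} = 65.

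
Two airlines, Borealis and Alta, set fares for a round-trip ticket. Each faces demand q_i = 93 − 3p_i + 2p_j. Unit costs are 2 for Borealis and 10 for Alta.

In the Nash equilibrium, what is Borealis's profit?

Borealis's profit: π = (p_{Borealis} − 2)(93 − 3p_{Borealis} + 2p_{Alta}).
∂π/∂p_{Borealis} = 99 − 6p_{Borealis} + 2p_{Alta} = 0 ⇒ p_{Borealis} = 16.5 + (1/3)p_{Alta}.
Similarly p_{Alta} = 20.5 + (1/3)p_{Borealis}.
Plugging p_{Alta} into Borealis's best response: p_{Borealis} = 16.5 + (1/3)(20.5 + (1/3)p_{Borealis}) ⇒ (8/9)p_{Borealis} = 70/3, so p_{Borealis} = 26.25.
Then p_{Alta} = 20.5 + (1/3)·26.25 = 29.25.
q_{Borealis} = 93 − 3·26.25 + 2·29.25 = 72.75.
Profit = (26.25 − 2)·72.75 = 1764.1875.

1764.1875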